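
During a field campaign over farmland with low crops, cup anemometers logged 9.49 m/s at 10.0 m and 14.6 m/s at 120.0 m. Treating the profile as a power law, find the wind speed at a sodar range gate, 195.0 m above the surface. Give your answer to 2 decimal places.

15.88 m/s

First find α: α = ln(V₂/V₁)/ln(z₂/z₁) = ln(14.6/9.49)/ln(120.0/10.0) = 0.43078/2.48491 = 0.1734
Extrapolate from 120.0 m to 195.0 m: V₃ = 14.6 × (195.0/120.0)^0.1734 = 14.6 × 1.0878 = 15.8820 m/s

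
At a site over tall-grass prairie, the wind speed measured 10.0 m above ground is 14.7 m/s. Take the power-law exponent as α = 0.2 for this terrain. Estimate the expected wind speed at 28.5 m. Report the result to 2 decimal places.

18.13 m/s

Power-law profile: V₂ = V₁ · (z₂/z₁)^α
V₂ = 14.7 × (28.5/10.0)^0.2 = 14.7 × (2.8500)^0.2
    = 14.7 × 1.2330 = 18.1253 m/s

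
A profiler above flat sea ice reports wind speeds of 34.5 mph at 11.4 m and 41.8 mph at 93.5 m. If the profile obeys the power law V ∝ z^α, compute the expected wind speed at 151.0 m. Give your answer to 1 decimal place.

First find α: α = ln(V₂/V₁)/ln(z₂/z₁) = ln(41.8/34.5)/ln(93.5/11.4) = 0.19194/2.10435 = 0.0912
Extrapolate from 93.5 m to 151.0 m: V₃ = 41.8 × (151.0/93.5)^0.0912 = 41.8 × 1.0447 = 43.6680 mph

43.7 mph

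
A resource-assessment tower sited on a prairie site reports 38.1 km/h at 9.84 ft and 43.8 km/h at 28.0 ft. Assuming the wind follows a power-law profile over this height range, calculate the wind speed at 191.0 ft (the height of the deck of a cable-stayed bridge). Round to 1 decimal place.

First find α: α = ln(V₂/V₁)/ln(z₂/z₁) = ln(43.8/38.1)/ln(28.0/9.84) = 0.13942/1.04575 = 0.1333
Extrapolate from 28.0 ft to 191.0 ft: V₃ = 43.8 × (191.0/28.0)^0.1333 = 43.8 × 1.2917 = 56.5779 km/h

56.6 km/h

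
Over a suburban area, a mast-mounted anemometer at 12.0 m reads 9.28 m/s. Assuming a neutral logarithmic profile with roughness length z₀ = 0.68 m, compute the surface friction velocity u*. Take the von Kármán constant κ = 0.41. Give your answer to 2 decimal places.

Log law: V(z) = (u*/κ) · ln(z/z₀) ⇒ u* = κ · V / ln(z/z₀)
u* = 0.41 × 9.28 / ln(12.0/0.68) = 0.41 × 9.28 / 2.8706
   = 3.8048 / 2.8706 = 1.3255 m/s

u* ≈ 1.33 m/s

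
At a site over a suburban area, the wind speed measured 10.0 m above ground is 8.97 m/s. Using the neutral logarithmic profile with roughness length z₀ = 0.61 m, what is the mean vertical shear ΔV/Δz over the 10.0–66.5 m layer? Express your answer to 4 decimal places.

0.1075 m/s/m

Log law: V₂ = V₁ · ln(z₂/z₀)/ln(z₁/z₀) = 8.97 × 4.6915/2.7969 = 15.0463 m/s
ΔV/Δz = (15.0463 − 8.97)/(66.5 − 10.0) = 6.0763/56.5000 = 0.10755 m/s/m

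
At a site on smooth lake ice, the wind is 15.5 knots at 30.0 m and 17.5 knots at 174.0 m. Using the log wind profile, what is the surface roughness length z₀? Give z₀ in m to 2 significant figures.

z₀ ≈ 0.000036 m

Log law: V(z) ∝ ln(z/z₀). With r = V₁/V₂ = 15.5/17.5 = 0.88571,
r · ln(z₂/z₀) = ln(z₁/z₀) ⇒ ln z₀ = (ln z₁ − r·ln z₂)/(1 − r)
ln z₀ = (3.40120 − 0.88571×5.15906) / 0.11429 = -10.2222
z₀ = exp(-10.2222) = 0.00003635 m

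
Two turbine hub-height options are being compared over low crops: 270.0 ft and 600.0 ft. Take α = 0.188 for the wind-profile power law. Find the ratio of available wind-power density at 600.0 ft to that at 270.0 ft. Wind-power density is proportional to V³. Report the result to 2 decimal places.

Speed ratio: V_B/V_A = (z_B/z_A)^α = (600.0/270.0)^0.188 = (2.2222)^0.188 = 1.16197
Power-density ratio: P_B/P_A = (V_B/V_A)³ = (1.16197)³ = 1.56887

1.57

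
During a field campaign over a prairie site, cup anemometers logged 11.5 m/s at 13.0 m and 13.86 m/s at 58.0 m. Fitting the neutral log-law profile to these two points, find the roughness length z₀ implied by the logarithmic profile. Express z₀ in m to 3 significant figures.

z₀ ≈ 0.00889 m

Log law: V(z) ∝ ln(z/z₀). With r = V₁/V₂ = 11.5/13.86 = 0.82973,
r · ln(z₂/z₀) = ln(z₁/z₀) ⇒ ln z₀ = (ln z₁ − r·ln z₂)/(1 − r)
ln z₀ = (2.56495 − 0.82973×4.06044) / 0.17027 = -4.7224
z₀ = exp(-4.7224) = 0.008894 m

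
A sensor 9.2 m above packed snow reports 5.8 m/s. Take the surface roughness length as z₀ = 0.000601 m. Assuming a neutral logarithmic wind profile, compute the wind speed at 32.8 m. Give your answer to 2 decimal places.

Log law: V(z) ∝ ln(z/z₀), so V₂/V₁ = ln(z₂/z₀) / ln(z₁/z₀).
ln(32.8/0.000601) = 10.9073, ln(9.2/0.000601) = 9.6361
V₂ = 5.8 × 10.9073/9.6361 = 5.8 × 1.1319 = 6.5652 m/s

6.57 m/s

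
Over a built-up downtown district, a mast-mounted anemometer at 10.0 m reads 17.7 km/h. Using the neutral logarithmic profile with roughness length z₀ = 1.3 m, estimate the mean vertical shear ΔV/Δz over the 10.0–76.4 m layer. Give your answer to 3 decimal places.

Log law: V₂ = V₁ · ln(z₂/z₀)/ln(z₁/z₀) = 17.7 × 4.0736/2.0402 = 35.3408 km/h
ΔV/Δz = (35.3408 − 17.7)/(76.4 − 10.0) = 17.6408/66.4000 = 0.26567 km/h/m

0.266 km/h/m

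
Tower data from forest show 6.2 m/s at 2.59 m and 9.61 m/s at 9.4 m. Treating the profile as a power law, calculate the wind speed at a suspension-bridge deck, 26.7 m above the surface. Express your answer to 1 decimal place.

First find α: α = ln(V₂/V₁)/ln(z₂/z₁) = ln(9.61/6.2)/ln(9.4/2.59) = 0.43825/1.28905 = 0.3400
Extrapolate from 9.4 m to 26.7 m: V₃ = 9.61 × (26.7/9.4)^0.3400 = 9.61 × 1.4261 = 13.7046 m/s

13.7 m/s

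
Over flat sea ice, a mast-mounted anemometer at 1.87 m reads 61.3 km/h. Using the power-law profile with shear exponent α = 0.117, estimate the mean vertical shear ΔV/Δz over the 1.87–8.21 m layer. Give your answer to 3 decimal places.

Power law: V₂ = V₁ · (z₂/z₁)^α = 61.3 × (4.3904)^0.117 = 72.8842 km/h
ΔV/Δz = (72.8842 − 61.3)/(8.21 − 1.87) = 11.5842/6.3400 = 1.82715 km/h/m

1.827 km/h/m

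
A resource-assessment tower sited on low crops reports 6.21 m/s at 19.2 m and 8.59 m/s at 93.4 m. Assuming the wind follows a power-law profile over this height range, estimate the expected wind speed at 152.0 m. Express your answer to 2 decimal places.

9.49 m/s

First find α: α = ln(V₂/V₁)/ln(z₂/z₁) = ln(8.59/6.21)/ln(93.4/19.2) = 0.32444/1.58198 = 0.2051
Extrapolate from 93.4 m to 152.0 m: V₃ = 8.59 × (152.0/93.4)^0.2051 = 8.59 × 1.1050 = 9.4922 m/s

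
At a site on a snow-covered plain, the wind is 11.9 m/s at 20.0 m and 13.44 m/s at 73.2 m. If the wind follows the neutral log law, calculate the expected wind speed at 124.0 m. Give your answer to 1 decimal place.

Log law: V ∝ ln(z/z₀). From the pair, with r = V₁/V₂ = 0.88542,
ln z₀ = (ln z₁ − r·ln z₂)/(1 − r) = (2.9957 − 0.88542×4.2932)/0.11458 = -7.0301 → z₀ = 0.0008848 m
V₃ = V₁ · ln(z₃/z₀)/ln(z₁/z₀) = 11.9 × 11.8504/10.0259 = 14.0656 m/s

14.1 m/s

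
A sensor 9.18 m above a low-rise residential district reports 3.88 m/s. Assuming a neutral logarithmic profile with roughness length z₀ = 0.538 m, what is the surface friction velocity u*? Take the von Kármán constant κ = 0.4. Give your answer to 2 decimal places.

Log law: V(z) = (u*/κ) · ln(z/z₀) ⇒ u* = κ · V / ln(z/z₀)
u* = 0.4 × 3.88 / ln(9.18/0.538) = 0.4 × 3.88 / 2.8369
   = 1.5520 / 2.8369 = 0.5471 m/s

u* ≈ 0.55 m/s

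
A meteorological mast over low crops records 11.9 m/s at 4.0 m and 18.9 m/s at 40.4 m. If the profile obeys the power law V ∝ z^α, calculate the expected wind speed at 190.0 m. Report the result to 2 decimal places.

25.76 m/s

First find α: α = ln(V₂/V₁)/ln(z₂/z₁) = ln(18.9/11.9)/ln(40.4/4.0) = 0.46262/2.31254 = 0.2001
Extrapolate from 40.4 m to 190.0 m: V₃ = 18.9 × (190.0/40.4)^0.2001 = 18.9 × 1.3630 = 25.7614 m/s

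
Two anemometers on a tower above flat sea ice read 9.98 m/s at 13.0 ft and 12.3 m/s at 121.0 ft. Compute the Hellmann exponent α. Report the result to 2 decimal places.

Power law: V₂/V₁ = (z₂/z₁)^α ⇒ α = ln(V₂/V₁) / ln(z₂/z₁)
α = ln(12.3/9.98) / ln(121.0/13.0) = ln(1.2325) / ln(9.3077)
  = 0.20902 / 2.23084 = 0.09369

α ≈ 0.09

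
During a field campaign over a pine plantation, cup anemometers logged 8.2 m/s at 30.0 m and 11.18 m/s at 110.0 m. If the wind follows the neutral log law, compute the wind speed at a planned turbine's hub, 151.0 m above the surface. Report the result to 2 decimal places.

11.91 m/s

Log law: V ∝ ln(z/z₀). From the pair, with r = V₁/V₂ = 0.73345,
ln z₀ = (ln z₁ − r·ln z₂)/(1 − r) = (3.4012 − 0.73345×4.7005)/0.26655 = -0.1740 → z₀ = 0.8403 m
V₃ = V₁ · ln(z₃/z₀)/ln(z₁/z₀) = 8.2 × 5.1913/3.5752 = 11.9066 m/s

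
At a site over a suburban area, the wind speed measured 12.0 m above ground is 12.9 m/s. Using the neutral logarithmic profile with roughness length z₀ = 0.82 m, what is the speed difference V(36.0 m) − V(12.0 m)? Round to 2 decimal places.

Log law: V₂ = V₁ · ln(z₂/z₀)/ln(z₁/z₀) = 12.9 × 3.7820/2.6834 = 18.1815 m/s
ΔV = 18.1815 − 12.9 = 5.2815 m/s

5.28 m/s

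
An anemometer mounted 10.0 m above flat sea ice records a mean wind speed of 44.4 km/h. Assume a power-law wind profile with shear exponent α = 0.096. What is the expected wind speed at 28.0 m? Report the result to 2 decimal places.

49.01 km/h

Power-law profile: V₂ = V₁ · (z₂/z₁)^α
V₂ = 44.4 × (28.0/10.0)^0.096 = 44.4 × (2.8000)^0.096
    = 44.4 × 1.1039 = 49.0129 km/h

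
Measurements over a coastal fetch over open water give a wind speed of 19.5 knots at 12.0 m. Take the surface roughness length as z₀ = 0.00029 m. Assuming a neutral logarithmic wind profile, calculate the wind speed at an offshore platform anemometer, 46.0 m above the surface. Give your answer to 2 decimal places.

Log law: V(z) ∝ ln(z/z₀), so V₂/V₁ = ln(z₂/z₀) / ln(z₁/z₀).
ln(46.0/0.00029) = 11.9743, ln(12.0/0.00029) = 10.6305
V₂ = 19.5 × 11.9743/10.6305 = 19.5 × 1.1264 = 21.9649 knots

21.96 knots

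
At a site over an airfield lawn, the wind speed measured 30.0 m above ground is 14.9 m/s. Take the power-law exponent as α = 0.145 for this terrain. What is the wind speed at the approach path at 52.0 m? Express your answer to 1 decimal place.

16.1 m/s

Power-law profile: V₂ = V₁ · (z₂/z₁)^α
V₂ = 14.9 × (52.0/30.0)^0.145 = 14.9 × (1.7333)^0.145
    = 14.9 × 1.0830 = 16.1371 m/s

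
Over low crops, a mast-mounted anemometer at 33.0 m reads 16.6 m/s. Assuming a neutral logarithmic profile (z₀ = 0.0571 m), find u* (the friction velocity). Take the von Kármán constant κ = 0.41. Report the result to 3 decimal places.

u* ≈ 1.070 m/s

Log law: V(z) = (u*/κ) · ln(z/z₀) ⇒ u* = κ · V / ln(z/z₀)
u* = 0.41 × 16.6 / ln(33.0/0.0571) = 0.41 × 16.6 / 6.3595
   = 6.8060 / 6.3595 = 1.0702 m/s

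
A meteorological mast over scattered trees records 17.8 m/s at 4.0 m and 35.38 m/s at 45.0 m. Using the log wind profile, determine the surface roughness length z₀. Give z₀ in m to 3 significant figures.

Log law: V(z) ∝ ln(z/z₀). With r = V₁/V₂ = 17.8/35.38 = 0.50311,
r · ln(z₂/z₀) = ln(z₁/z₀) ⇒ ln z₀ = (ln z₁ − r·ln z₂)/(1 − r)
ln z₀ = (1.38629 − 0.50311×3.80666) / 0.49689 = -1.0644
z₀ = exp(-1.0644) = 0.3449 m

z₀ ≈ 0.345 m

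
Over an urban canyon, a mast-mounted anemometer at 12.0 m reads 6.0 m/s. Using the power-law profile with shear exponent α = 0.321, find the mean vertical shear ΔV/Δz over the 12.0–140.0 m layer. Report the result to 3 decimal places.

Power law: V₂ = V₁ · (z₂/z₁)^α = 6.0 × (11.6667)^0.321 = 13.2020 m/s
ΔV/Δz = (13.2020 − 6.0)/(140.0 − 12.0) = 7.2020/128.0000 = 0.05627 m/s/m

0.056 m/s/m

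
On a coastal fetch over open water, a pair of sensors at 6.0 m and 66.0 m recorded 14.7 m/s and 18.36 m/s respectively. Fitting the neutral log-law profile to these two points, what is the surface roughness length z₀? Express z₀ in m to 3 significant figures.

Log law: V(z) ∝ ln(z/z₀). With r = V₁/V₂ = 14.7/18.36 = 0.80065,
r · ln(z₂/z₀) = ln(z₁/z₀) ⇒ ln z₀ = (ln z₁ − r·ln z₂)/(1 − r)
ln z₀ = (1.79176 − 0.80065×4.18965) / 0.19935 = -7.8391
z₀ = exp(-7.8391) = 0.0003940 m

z₀ ≈ 0.000394 m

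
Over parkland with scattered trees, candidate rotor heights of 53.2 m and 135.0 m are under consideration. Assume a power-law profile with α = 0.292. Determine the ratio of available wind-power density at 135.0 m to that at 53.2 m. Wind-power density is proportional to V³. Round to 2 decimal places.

2.26

Speed ratio: V_B/V_A = (z_B/z_A)^α = (135.0/53.2)^0.292 = (2.5376)^0.292 = 1.31248
Power-density ratio: P_B/P_A = (V_B/V_A)³ = (1.31248)³ = 2.26086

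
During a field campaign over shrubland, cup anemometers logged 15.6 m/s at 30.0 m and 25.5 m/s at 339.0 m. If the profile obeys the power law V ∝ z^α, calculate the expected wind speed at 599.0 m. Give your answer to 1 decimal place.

28.6 m/s

First find α: α = ln(V₂/V₁)/ln(z₂/z₁) = ln(25.5/15.6)/ln(339.0/30.0) = 0.49141/2.42480 = 0.2027
Extrapolate from 339.0 m to 599.0 m: V₃ = 25.5 × (599.0/339.0)^0.2027 = 25.5 × 1.1223 = 28.6182 m/s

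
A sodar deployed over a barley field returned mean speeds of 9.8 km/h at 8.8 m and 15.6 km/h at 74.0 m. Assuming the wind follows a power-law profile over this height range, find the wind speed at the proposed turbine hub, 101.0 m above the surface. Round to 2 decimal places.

First find α: α = ln(V₂/V₁)/ln(z₂/z₁) = ln(15.6/9.8)/ln(74.0/8.8) = 0.46489/2.12931 = 0.2183
Extrapolate from 74.0 m to 101.0 m: V₃ = 15.6 × (101.0/74.0)^0.2183 = 15.6 × 1.0703 = 16.6962 km/h

16.70 km/h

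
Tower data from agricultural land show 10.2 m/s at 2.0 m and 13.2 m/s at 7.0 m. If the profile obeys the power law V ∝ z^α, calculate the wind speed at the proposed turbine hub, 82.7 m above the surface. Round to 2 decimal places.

21.94 m/s

First find α: α = ln(V₂/V₁)/ln(z₂/z₁) = ln(13.2/10.2)/ln(7.0/2.0) = 0.25783/1.25276 = 0.2058
Extrapolate from 7.0 m to 82.7 m: V₃ = 13.2 × (82.7/7.0)^0.2058 = 13.2 × 1.6623 = 21.9424 m/s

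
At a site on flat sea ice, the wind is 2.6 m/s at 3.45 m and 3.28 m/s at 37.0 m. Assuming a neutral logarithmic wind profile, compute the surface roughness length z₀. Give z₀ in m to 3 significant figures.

Log law: V(z) ∝ ln(z/z₀). With r = V₁/V₂ = 2.6/3.28 = 0.79268,
r · ln(z₂/z₀) = ln(z₁/z₀) ⇒ ln z₀ = (ln z₁ − r·ln z₂)/(1 − r)
ln z₀ = (1.23837 − 0.79268×3.61092) / 0.20732 = -7.8331
z₀ = exp(-7.8331) = 0.0003964 m

z₀ ≈ 0.000396 m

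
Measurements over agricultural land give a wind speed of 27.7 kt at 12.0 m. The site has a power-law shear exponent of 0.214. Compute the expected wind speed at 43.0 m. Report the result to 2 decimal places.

36.40 kt

Power-law profile: V₂ = V₁ · (z₂/z₁)^α
V₂ = 27.7 × (43.0/12.0)^0.214 = 27.7 × (3.5833)^0.214
    = 27.7 × 1.3141 = 36.3997 kt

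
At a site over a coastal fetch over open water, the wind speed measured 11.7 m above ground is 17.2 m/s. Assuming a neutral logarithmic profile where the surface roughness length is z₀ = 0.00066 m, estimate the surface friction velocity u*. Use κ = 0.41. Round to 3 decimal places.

Log law: V(z) = (u*/κ) · ln(z/z₀) ⇒ u* = κ · V / ln(z/z₀)
u* = 0.41 × 17.2 / ln(11.7/0.00066) = 0.41 × 17.2 / 9.7829
   = 7.0520 / 9.7829 = 0.7209 m/s

u* ≈ 0.721 m/s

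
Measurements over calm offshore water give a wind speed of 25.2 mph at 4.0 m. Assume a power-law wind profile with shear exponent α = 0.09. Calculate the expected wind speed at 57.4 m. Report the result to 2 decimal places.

Power-law profile: V₂ = V₁ · (z₂/z₁)^α
V₂ = 25.2 × (57.4/4.0)^0.09 = 25.2 × (14.3500)^0.09
    = 25.2 × 1.2709 = 32.0271 mph

32.03 mph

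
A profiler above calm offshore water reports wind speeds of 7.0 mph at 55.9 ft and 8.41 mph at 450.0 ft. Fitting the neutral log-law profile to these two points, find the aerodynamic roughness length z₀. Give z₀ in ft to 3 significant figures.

z₀ ≈ 0.00178 ft

Log law: V(z) ∝ ln(z/z₀). With r = V₁/V₂ = 7.0/8.41 = 0.83234,
r · ln(z₂/z₀) = ln(z₁/z₀) ⇒ ln z₀ = (ln z₁ − r·ln z₂)/(1 − r)
ln z₀ = (4.02356 − 0.83234×6.10925) / 0.16766 = -6.3309
z₀ = exp(-6.3309) = 0.001780 ft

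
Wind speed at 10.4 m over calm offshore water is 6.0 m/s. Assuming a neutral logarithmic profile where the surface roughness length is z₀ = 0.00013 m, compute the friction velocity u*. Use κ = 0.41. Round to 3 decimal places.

u* ≈ 0.218 m/s

Log law: V(z) = (u*/κ) · ln(z/z₀) ⇒ u* = κ · V / ln(z/z₀)
u* = 0.41 × 6.0 / ln(10.4/0.00013) = 0.41 × 6.0 / 11.2898
   = 2.4600 / 11.2898 = 0.2179 m/s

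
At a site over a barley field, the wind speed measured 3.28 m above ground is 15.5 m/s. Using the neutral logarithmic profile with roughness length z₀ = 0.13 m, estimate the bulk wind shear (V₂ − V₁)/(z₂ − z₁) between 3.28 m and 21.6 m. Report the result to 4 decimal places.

0.4940 m/s/m

Log law: V₂ = V₁ · ln(z₂/z₀)/ln(z₁/z₀) = 15.5 × 5.1129/3.2281 = 24.5504 m/s
ΔV/Δz = (24.5504 − 15.5)/(21.6 − 3.28) = 9.0504/18.3200 = 0.49402 m/s/m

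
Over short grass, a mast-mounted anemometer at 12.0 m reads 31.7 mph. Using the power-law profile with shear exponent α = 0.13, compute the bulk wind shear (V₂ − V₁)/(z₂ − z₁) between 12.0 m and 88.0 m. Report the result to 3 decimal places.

0.123 mph/m

Power law: V₂ = V₁ · (z₂/z₁)^α = 31.7 × (7.3333)^0.13 = 41.0722 mph
ΔV/Δz = (41.0722 − 31.7)/(88.0 − 12.0) = 9.3722/76.0000 = 0.12332 mph/m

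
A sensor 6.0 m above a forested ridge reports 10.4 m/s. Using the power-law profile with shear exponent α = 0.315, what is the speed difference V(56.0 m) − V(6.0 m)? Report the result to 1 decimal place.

Power law: V₂ = V₁ · (z₂/z₁)^α = 10.4 × (9.3333)^0.315 = 21.0182 m/s
ΔV = 21.0182 − 10.4 = 10.6182 m/s

10.6 m/s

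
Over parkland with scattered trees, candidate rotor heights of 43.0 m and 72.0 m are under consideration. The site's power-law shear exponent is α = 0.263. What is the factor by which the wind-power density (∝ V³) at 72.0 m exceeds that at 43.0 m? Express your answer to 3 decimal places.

1.502

Speed ratio: V_B/V_A = (z_B/z_A)^α = (72.0/43.0)^0.263 = (1.6744)^0.263 = 1.14519
Power-density ratio: P_B/P_A = (V_B/V_A)³ = (1.14519)³ = 1.50186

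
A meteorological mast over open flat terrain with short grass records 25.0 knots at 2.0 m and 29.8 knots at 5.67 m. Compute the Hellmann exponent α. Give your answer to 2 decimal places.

Power law: V₂/V₁ = (z₂/z₁)^α ⇒ α = ln(V₂/V₁) / ln(z₂/z₁)
α = ln(29.8/25.0) / ln(5.67/2.0) = ln(1.1920) / ln(2.8350)
  = 0.17563 / 1.04204 = 0.16855

α ≈ 0.17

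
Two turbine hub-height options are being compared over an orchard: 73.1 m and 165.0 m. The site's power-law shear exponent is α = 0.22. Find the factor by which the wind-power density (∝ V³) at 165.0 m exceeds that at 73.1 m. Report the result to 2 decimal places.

Speed ratio: V_B/V_A = (z_B/z_A)^α = (165.0/73.1)^0.22 = (2.2572)^0.22 = 1.19615
Power-density ratio: P_B/P_A = (V_B/V_A)³ = (1.19615)³ = 1.71141

1.71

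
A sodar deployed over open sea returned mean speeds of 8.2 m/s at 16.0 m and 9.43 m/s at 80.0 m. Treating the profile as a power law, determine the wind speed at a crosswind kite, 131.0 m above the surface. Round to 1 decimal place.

9.8 m/s

First find α: α = ln(V₂/V₁)/ln(z₂/z₁) = ln(9.43/8.2)/ln(80.0/16.0) = 0.13976/1.60944 = 0.0868
Extrapolate from 80.0 m to 131.0 m: V₃ = 9.43 × (131.0/80.0)^0.0868 = 9.43 × 1.0438 = 9.8426 m/s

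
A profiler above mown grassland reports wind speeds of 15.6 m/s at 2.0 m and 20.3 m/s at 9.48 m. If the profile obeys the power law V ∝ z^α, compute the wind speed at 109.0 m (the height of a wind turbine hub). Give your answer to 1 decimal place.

30.7 m/s

First find α: α = ln(V₂/V₁)/ln(z₂/z₁) = ln(20.3/15.6)/ln(9.48/2.0) = 0.26335/1.55604 = 0.1692
Extrapolate from 9.48 m to 109.0 m: V₃ = 20.3 × (109.0/9.48)^0.1692 = 20.3 × 1.5118 = 30.6902 m/s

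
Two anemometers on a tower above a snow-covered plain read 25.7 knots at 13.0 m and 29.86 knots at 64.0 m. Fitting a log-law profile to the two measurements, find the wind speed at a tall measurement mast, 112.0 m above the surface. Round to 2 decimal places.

Log law: V ∝ ln(z/z₀). From the pair, with r = V₁/V₂ = 0.86068,
ln z₀ = (ln z₁ − r·ln z₂)/(1 − r) = (2.5649 − 0.86068×4.1589)/0.13932 = -7.2822 → z₀ = 0.0006877 m
V₃ = V₁ · ln(z₃/z₀)/ln(z₁/z₀) = 25.7 × 12.0007/9.8471 = 31.3205 knots

31.32 knots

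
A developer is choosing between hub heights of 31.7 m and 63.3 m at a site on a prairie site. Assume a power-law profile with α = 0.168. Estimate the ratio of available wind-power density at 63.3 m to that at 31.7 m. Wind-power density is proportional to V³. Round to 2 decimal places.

1.42

Speed ratio: V_B/V_A = (z_B/z_A)^α = (63.3/31.7)^0.168 = (1.9968)^0.168 = 1.12320
Power-density ratio: P_B/P_A = (V_B/V_A)³ = (1.12320)³ = 1.41701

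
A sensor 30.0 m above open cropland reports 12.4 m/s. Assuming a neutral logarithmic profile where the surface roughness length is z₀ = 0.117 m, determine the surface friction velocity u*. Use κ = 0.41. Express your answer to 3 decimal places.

Log law: V(z) = (u*/κ) · ln(z/z₀) ⇒ u* = κ · V / ln(z/z₀)
u* = 0.41 × 12.4 / ln(30.0/0.117) = 0.41 × 12.4 / 5.5468
   = 5.0840 / 5.5468 = 0.9166 m/s

u* ≈ 0.917 m/s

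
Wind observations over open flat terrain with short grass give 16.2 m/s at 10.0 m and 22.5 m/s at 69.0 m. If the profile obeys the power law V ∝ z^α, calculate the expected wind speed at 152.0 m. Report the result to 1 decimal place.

First find α: α = ln(V₂/V₁)/ln(z₂/z₁) = ln(22.5/16.2)/ln(69.0/10.0) = 0.32850/1.93152 = 0.1701
Extrapolate from 69.0 m to 152.0 m: V₃ = 22.5 × (152.0/69.0)^0.1701 = 22.5 × 1.1438 = 25.7346 m/s

25.7 m/s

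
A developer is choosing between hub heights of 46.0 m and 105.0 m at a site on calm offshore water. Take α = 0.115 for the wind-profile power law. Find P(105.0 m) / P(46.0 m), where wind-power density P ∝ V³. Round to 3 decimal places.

1.329

Speed ratio: V_B/V_A = (z_B/z_A)^α = (105.0/46.0)^0.115 = (2.2826)^0.115 = 1.09956
Power-density ratio: P_B/P_A = (V_B/V_A)³ = (1.09956)³ = 1.32941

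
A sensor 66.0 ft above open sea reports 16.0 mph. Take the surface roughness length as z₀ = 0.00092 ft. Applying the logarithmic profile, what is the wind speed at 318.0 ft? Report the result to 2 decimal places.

Log law: V(z) ∝ ln(z/z₀), so V₂/V₁ = ln(z₂/z₀) / ln(z₁/z₀).
ln(318.0/0.00092) = 12.7532, ln(66.0/0.00092) = 11.1808
V₂ = 16.0 × 12.7532/11.1808 = 16.0 × 1.1406 = 18.2501 mph

18.25 mph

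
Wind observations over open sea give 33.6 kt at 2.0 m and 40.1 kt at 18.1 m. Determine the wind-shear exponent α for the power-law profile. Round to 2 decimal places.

α ≈ 0.08

Power law: V₂/V₁ = (z₂/z₁)^α ⇒ α = ln(V₂/V₁) / ln(z₂/z₁)
α = ln(40.1/33.6) / ln(18.1/2.0) = ln(1.1935) / ln(9.0500)
  = 0.17685 / 2.20276 = 0.08029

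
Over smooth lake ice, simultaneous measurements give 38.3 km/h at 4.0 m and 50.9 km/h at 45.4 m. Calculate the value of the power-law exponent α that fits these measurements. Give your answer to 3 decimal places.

α ≈ 0.117

Power law: V₂/V₁ = (z₂/z₁)^α ⇒ α = ln(V₂/V₁) / ln(z₂/z₁)
α = ln(50.9/38.3) / ln(45.4/4.0) = ln(1.3290) / ln(11.3500)
  = 0.28441 / 2.42922 = 0.11708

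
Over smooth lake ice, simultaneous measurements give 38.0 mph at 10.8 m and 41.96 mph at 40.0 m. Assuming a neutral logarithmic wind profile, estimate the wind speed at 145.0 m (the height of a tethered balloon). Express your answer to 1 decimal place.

Log law: V ∝ ln(z/z₀). From the pair, with r = V₁/V₂ = 0.90562,
ln z₀ = (ln z₁ − r·ln z₂)/(1 − r) = (2.3795 − 0.90562×3.6889)/0.09438 = -10.1848 → z₀ = 0.00003774 m
V₃ = V₁ · ln(z₃/z₀)/ln(z₁/z₀) = 38.0 × 15.1615/12.5643 = 45.8550 mph

45.9 mph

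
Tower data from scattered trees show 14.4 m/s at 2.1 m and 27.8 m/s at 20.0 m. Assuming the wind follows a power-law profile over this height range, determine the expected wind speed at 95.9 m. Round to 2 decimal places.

43.93 m/s

First find α: α = ln(V₂/V₁)/ln(z₂/z₁) = ln(27.8/14.4)/ln(20.0/2.1) = 0.65781/2.25379 = 0.2919
Extrapolate from 20.0 m to 95.9 m: V₃ = 27.8 × (95.9/20.0)^0.2919 = 27.8 × 1.5802 = 43.9283 m/s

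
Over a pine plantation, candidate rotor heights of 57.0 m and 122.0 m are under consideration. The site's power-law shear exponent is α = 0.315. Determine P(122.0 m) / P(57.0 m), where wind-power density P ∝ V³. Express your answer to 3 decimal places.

2.053

Speed ratio: V_B/V_A = (z_B/z_A)^α = (122.0/57.0)^0.315 = (2.1404)^0.315 = 1.27087
Power-density ratio: P_B/P_A = (V_B/V_A)³ = (1.27087)³ = 2.05262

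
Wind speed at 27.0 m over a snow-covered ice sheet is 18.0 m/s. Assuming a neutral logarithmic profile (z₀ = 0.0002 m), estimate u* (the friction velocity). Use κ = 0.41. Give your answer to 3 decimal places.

u* ≈ 0.625 m/s

Log law: V(z) = (u*/κ) · ln(z/z₀) ⇒ u* = κ · V / ln(z/z₀)
u* = 0.41 × 18.0 / ln(27.0/0.0002) = 0.41 × 18.0 / 11.8130
   = 7.3800 / 11.8130 = 0.6247 m/s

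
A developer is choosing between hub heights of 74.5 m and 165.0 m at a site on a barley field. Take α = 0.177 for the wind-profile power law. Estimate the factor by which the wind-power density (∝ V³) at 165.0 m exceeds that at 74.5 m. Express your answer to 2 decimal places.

1.53

Speed ratio: V_B/V_A = (z_B/z_A)^α = (165.0/74.5)^0.177 = (2.2148)^0.177 = 1.15113
Power-density ratio: P_B/P_A = (V_B/V_A)³ = (1.15113)³ = 1.52535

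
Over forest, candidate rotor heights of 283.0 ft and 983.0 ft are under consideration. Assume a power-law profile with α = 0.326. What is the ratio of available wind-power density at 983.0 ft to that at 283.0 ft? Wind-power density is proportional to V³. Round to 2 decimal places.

3.38

Speed ratio: V_B/V_A = (z_B/z_A)^α = (983.0/283.0)^0.326 = (3.4735)^0.326 = 1.50069
Power-density ratio: P_B/P_A = (V_B/V_A)³ = (1.50069)³ = 3.37964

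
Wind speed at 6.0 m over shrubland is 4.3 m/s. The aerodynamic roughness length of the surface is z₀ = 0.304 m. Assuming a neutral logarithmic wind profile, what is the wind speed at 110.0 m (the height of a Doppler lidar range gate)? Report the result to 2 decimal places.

8.49 m/s

Log law: V(z) ∝ ln(z/z₀), so V₂/V₁ = ln(z₂/z₀) / ln(z₁/z₀).
ln(110.0/0.304) = 5.8912, ln(6.0/0.304) = 2.9825
V₂ = 4.3 × 5.8912/2.9825 = 4.3 × 1.9753 = 8.4936 m/s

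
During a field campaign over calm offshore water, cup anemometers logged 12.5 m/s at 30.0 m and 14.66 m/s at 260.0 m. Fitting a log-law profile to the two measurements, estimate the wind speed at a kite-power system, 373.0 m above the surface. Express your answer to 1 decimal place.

Log law: V ∝ ln(z/z₀). From the pair, with r = V₁/V₂ = 0.85266,
ln z₀ = (ln z₁ − r·ln z₂)/(1 − r) = (3.4012 − 0.85266×5.5607)/0.14734 = -9.0958 → z₀ = 0.0001121 m
V₃ = V₁ · ln(z₃/z₀)/ln(z₁/z₀) = 12.5 × 15.0174/12.4970 = 15.0210 m/s

15.0 m/s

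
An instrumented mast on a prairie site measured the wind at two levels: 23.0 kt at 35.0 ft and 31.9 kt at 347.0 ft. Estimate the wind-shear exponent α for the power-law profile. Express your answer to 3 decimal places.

Power law: V₂/V₁ = (z₂/z₁)^α ⇒ α = ln(V₂/V₁) / ln(z₂/z₁)
α = ln(31.9/23.0) / ln(347.0/35.0) = ln(1.3870) / ln(9.9143)
  = 0.32711 / 2.29398 = 0.14260

α ≈ 0.143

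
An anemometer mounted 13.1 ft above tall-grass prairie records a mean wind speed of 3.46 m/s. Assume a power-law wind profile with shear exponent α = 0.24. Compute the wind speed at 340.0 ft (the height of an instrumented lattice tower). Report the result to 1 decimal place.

Power-law profile: V₂ = V₁ · (z₂/z₁)^α
V₂ = 3.46 × (340.0/13.1)^0.24 = 3.46 × (25.9542)^0.24
    = 3.46 × 2.1848 = 7.5594 m/s

7.6 m/s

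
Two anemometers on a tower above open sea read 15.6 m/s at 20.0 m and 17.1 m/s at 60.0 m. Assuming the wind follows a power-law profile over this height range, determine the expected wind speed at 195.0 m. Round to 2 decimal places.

18.87 m/s

First find α: α = ln(V₂/V₁)/ln(z₂/z₁) = ln(17.1/15.6)/ln(60.0/20.0) = 0.09181/1.09861 = 0.0836
Extrapolate from 60.0 m to 195.0 m: V₃ = 17.1 × (195.0/60.0)^0.0836 = 17.1 × 1.1035 = 18.8700 m/s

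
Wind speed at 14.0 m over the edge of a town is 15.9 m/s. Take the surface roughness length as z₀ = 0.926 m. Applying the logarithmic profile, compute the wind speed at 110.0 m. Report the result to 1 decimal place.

28.0 m/s

Log law: V(z) ∝ ln(z/z₀), so V₂/V₁ = ln(z₂/z₀) / ln(z₁/z₀).
ln(110.0/0.926) = 4.7774, ln(14.0/0.926) = 2.7159
V₂ = 15.9 × 4.7774/2.7159 = 15.9 × 1.7590 = 27.9683 m/s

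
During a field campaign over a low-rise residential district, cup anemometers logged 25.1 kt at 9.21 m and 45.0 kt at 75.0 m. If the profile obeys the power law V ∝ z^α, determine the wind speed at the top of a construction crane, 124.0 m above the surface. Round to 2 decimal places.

First find α: α = ln(V₂/V₁)/ln(z₂/z₁) = ln(45.0/25.1)/ln(75.0/9.21) = 0.58379/2.09720 = 0.2784
Extrapolate from 75.0 m to 124.0 m: V₃ = 45.0 × (124.0/75.0)^0.2784 = 45.0 × 1.1502 = 51.7604 kt

51.76 kt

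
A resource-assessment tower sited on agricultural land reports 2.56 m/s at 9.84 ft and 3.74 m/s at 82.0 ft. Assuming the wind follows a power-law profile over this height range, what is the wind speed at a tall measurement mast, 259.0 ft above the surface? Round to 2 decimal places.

4.59 m/s

First find α: α = ln(V₂/V₁)/ln(z₂/z₁) = ln(3.74/2.56)/ln(82.0/9.84) = 0.37908/2.12026 = 0.1788
Extrapolate from 82.0 ft to 259.0 ft: V₃ = 3.74 × (259.0/82.0)^0.1788 = 3.74 × 1.2283 = 4.5938 m/s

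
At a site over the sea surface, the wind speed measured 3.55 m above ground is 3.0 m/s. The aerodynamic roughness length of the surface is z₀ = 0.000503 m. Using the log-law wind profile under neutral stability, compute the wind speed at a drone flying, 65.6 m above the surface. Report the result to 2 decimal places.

Log law: V(z) ∝ ln(z/z₀), so V₂/V₁ = ln(z₂/z₀) / ln(z₁/z₀).
ln(65.6/0.000503) = 11.7785, ln(3.55/0.000503) = 8.8619
V₂ = 3.0 × 11.7785/8.8619 = 3.0 × 1.3291 = 3.9874 m/s

3.99 m/s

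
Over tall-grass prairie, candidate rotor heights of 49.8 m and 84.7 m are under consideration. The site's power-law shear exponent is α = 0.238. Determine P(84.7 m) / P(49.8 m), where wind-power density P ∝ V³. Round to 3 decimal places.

Speed ratio: V_B/V_A = (z_B/z_A)^α = (84.7/49.8)^0.238 = (1.7008)^0.238 = 1.13474
Power-density ratio: P_B/P_A = (V_B/V_A)³ = (1.13474)³ = 1.46112

1.461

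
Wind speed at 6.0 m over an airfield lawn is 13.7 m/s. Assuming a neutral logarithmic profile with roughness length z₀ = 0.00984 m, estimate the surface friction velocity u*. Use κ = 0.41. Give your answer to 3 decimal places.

u* ≈ 0.876 m/s

Log law: V(z) = (u*/κ) · ln(z/z₀) ⇒ u* = κ · V / ln(z/z₀)
u* = 0.41 × 13.7 / ln(6.0/0.00984) = 0.41 × 13.7 / 6.4131
   = 5.6170 / 6.4131 = 0.8759 m/s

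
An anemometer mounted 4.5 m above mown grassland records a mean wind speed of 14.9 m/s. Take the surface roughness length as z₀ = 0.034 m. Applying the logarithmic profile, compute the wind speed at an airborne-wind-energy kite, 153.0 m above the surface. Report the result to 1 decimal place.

25.7 m/s

Log law: V(z) ∝ ln(z/z₀), so V₂/V₁ = ln(z₂/z₀) / ln(z₁/z₀).
ln(153.0/0.034) = 8.4118, ln(4.5/0.034) = 4.8855
V₂ = 14.9 × 8.4118/4.8855 = 14.9 × 1.7218 = 25.6549 m/s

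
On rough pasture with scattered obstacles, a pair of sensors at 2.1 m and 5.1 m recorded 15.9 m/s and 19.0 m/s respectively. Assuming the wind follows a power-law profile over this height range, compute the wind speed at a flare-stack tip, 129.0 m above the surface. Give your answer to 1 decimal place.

First find α: α = ln(V₂/V₁)/ln(z₂/z₁) = ln(19.0/15.9)/ln(5.1/2.1) = 0.17812/0.88730 = 0.2007
Extrapolate from 5.1 m to 129.0 m: V₃ = 19.0 × (129.0/5.1)^0.2007 = 19.0 × 1.9127 = 36.3413 m/s

36.3 m/s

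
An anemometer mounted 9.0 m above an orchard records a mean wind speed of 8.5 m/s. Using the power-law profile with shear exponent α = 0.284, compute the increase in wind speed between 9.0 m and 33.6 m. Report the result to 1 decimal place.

Power law: V₂ = V₁ · (z₂/z₁)^α = 8.5 × (3.7333)^0.284 = 12.3565 m/s
ΔV = 12.3565 − 8.5 = 3.8565 m/s

3.9 m/s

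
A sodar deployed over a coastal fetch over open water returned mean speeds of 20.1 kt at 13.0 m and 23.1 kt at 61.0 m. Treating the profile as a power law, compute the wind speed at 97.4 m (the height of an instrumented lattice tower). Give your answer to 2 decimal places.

First find α: α = ln(V₂/V₁)/ln(z₂/z₁) = ln(23.1/20.1)/ln(61.0/13.0) = 0.13911/1.54592 = 0.0900
Extrapolate from 61.0 m to 97.4 m: V₃ = 23.1 × (97.4/61.0)^0.0900 = 23.1 × 1.0430 = 24.0935 kt

24.09 kt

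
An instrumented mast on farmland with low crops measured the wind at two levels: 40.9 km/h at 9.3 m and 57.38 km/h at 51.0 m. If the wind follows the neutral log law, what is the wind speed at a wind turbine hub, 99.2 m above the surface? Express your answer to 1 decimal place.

Log law: V ∝ ln(z/z₀). From the pair, with r = V₁/V₂ = 0.71279,
ln z₀ = (ln z₁ − r·ln z₂)/(1 − r) = (2.2300 − 0.71279×3.9318)/0.28721 = -1.9935 → z₀ = 0.1362 m
V₃ = V₁ · ln(z₃/z₀)/ln(z₁/z₀) = 40.9 × 6.5907/4.2235 = 63.8228 km/h

63.8 km/h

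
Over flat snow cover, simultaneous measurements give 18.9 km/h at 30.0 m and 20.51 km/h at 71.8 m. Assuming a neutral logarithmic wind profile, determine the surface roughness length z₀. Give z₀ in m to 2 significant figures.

z₀ ≈ 0.0011 m

Log law: V(z) ∝ ln(z/z₀). With r = V₁/V₂ = 18.9/20.51 = 0.92150,
r · ln(z₂/z₀) = ln(z₁/z₀) ⇒ ln z₀ = (ln z₁ − r·ln z₂)/(1 − r)
ln z₀ = (3.40120 − 0.92150×4.27388) / 0.07850 = -6.8434
z₀ = exp(-6.8434) = 0.001066 m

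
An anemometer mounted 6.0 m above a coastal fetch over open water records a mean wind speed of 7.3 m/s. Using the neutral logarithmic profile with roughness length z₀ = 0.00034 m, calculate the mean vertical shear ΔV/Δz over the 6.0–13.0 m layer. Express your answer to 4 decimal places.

Log law: V₂ = V₁ · ln(z₂/z₀)/ln(z₁/z₀) = 7.3 × 10.5515/9.7783 = 7.8772 m/s
ΔV/Δz = (7.8772 − 7.3)/(13.0 − 6.0) = 0.5772/7.0000 = 0.08246 m/s/m

0.0825 m/s/m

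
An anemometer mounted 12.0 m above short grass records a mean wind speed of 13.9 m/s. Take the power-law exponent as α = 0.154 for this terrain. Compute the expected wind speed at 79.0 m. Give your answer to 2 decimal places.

Power-law profile: V₂ = V₁ · (z₂/z₁)^α
V₂ = 13.9 × (79.0/12.0)^0.154 = 13.9 × (6.5833)^0.154
    = 13.9 × 1.3367 = 18.5804 m/s

18.58 m/s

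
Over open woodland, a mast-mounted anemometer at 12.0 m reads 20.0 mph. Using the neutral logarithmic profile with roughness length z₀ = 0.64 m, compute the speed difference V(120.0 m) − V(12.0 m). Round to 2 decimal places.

Log law: V₂ = V₁ · ln(z₂/z₀)/ln(z₁/z₀) = 20.0 × 5.2338/2.9312 = 35.7109 mph
ΔV = 35.7109 − 20.0 = 15.7109 mph

15.71 mph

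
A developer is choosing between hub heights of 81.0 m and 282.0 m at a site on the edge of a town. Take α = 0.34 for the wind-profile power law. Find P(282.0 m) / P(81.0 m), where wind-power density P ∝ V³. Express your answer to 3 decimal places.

3.569

Speed ratio: V_B/V_A = (z_B/z_A)^α = (282.0/81.0)^0.34 = (3.4815)^0.34 = 1.52827
Power-density ratio: P_B/P_A = (V_B/V_A)³ = (1.52827)³ = 3.56943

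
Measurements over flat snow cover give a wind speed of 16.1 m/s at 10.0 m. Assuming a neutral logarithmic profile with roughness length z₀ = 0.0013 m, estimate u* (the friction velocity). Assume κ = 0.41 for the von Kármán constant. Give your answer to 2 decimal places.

Log law: V(z) = (u*/κ) · ln(z/z₀) ⇒ u* = κ · V / ln(z/z₀)
u* = 0.41 × 16.1 / ln(10.0/0.0013) = 0.41 × 16.1 / 8.9480
   = 6.6010 / 8.9480 = 0.7377 m/s

u* ≈ 0.74 m/s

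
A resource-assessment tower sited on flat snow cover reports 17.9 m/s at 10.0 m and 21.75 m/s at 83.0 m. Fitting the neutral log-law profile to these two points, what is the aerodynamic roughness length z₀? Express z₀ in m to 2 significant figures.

z₀ ≈ 0.00053 m

Log law: V(z) ∝ ln(z/z₀). With r = V₁/V₂ = 17.9/21.75 = 0.82299,
r · ln(z₂/z₀) = ln(z₁/z₀) ⇒ ln z₀ = (ln z₁ − r·ln z₂)/(1 − r)
ln z₀ = (2.30259 − 0.82299×4.41884) / 0.17701 = -7.5366
z₀ = exp(-7.5366) = 0.0005332 m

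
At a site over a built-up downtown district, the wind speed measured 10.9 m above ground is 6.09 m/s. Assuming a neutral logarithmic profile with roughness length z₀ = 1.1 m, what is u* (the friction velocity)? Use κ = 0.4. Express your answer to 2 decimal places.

u* ≈ 1.06 m/s

Log law: V(z) = (u*/κ) · ln(z/z₀) ⇒ u* = κ · V / ln(z/z₀)
u* = 0.4 × 6.09 / ln(10.9/1.1) = 0.4 × 6.09 / 2.2935
   = 2.4360 / 2.2935 = 1.0622 m/s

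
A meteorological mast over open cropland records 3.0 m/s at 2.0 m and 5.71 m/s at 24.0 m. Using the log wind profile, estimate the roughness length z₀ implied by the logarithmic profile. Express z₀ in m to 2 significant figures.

Log law: V(z) ∝ ln(z/z₀). With r = V₁/V₂ = 3.0/5.71 = 0.52539,
r · ln(z₂/z₀) = ln(z₁/z₀) ⇒ ln z₀ = (ln z₁ − r·ln z₂)/(1 − r)
ln z₀ = (0.69315 − 0.52539×3.17805) / 0.47461 = -2.0577
z₀ = exp(-2.0577) = 0.1278 m

z₀ ≈ 0.13 m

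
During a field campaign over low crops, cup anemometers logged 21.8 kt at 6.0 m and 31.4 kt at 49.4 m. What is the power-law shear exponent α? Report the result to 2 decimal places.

Power law: V₂/V₁ = (z₂/z₁)^α ⇒ α = ln(V₂/V₁) / ln(z₂/z₁)
α = ln(31.4/21.8) / ln(49.4/6.0) = ln(1.4404) / ln(8.2333)
  = 0.36490 / 2.10819 = 0.17309

α ≈ 0.17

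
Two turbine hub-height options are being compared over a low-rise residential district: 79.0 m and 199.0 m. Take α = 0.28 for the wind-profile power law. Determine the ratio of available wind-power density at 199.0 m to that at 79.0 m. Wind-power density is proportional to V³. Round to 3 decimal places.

Speed ratio: V_B/V_A = (z_B/z_A)^α = (199.0/79.0)^0.28 = (2.5190)^0.28 = 1.29522
Power-density ratio: P_B/P_A = (V_B/V_A)³ = (1.29522)³ = 2.17285

2.173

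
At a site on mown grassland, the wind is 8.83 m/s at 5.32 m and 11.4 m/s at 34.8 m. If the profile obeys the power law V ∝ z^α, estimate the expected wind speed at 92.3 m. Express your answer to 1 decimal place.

13.0 m/s

First find α: α = ln(V₂/V₁)/ln(z₂/z₁) = ln(11.4/8.83)/ln(34.8/5.32) = 0.25546/1.87814 = 0.1360
Extrapolate from 34.8 m to 92.3 m: V₃ = 11.4 × (92.3/34.8)^0.1360 = 11.4 × 1.1419 = 13.0174 m/s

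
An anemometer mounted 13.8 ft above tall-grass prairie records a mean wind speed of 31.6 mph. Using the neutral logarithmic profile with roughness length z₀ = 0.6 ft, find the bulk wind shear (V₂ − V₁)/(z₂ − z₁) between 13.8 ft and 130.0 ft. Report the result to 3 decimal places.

Log law: V₂ = V₁ · ln(z₂/z₀)/ln(z₁/z₀) = 31.6 × 5.3784/3.1355 = 54.2040 mph
ΔV/Δz = (54.2040 − 31.6)/(130.0 − 13.8) = 22.6040/116.2000 = 0.19453 mph/ft

0.195 mph/ft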